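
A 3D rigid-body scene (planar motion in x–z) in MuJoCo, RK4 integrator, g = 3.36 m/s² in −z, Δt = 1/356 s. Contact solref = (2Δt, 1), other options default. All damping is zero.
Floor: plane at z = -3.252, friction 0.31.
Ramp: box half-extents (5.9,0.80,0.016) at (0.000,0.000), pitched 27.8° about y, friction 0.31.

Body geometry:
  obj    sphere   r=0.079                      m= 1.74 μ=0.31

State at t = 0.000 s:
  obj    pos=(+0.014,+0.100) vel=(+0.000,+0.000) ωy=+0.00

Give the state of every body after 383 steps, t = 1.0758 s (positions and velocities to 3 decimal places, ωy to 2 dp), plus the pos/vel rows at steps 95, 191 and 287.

State at t = 1.0758 s:
  obj    pos=(+0.587,-0.202) vel=(+1.065,-0.562) ωy=+15.24

Key-timestep trajectory:
   step    t(s)  obj.x    obj.z    obj.vx   obj.vz 
     95  0.2669   +0.049  +0.081  +0.264  -0.139
    191  0.5365   +0.157  +0.025  +0.531  -0.280
    287  0.8062   +0.336  -0.070  +0.798  -0.421


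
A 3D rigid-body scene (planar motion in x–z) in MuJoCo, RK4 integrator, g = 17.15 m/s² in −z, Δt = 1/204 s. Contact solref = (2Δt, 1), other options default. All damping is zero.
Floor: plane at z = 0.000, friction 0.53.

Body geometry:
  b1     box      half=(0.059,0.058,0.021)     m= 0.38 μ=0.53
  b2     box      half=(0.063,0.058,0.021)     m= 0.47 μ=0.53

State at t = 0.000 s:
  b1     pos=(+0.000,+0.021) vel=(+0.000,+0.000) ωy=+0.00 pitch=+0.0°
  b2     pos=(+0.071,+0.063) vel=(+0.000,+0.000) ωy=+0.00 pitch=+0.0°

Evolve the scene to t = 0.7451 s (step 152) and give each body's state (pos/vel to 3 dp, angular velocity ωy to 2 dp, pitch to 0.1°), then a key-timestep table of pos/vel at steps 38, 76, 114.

State at t = 0.7451 s:
  b1     pos=(+0.000,+0.021) vel=(-0.001,+0.000) ωy=+0.00 pitch=+0.0°
  b2     pos=(+0.080,+0.053) vel=(+0.001,-0.001) ωy=-0.02 pitch=+34.2°

Key-timestep trajectory:
   step    t(s)  b1.x    b1.z    b1.vx   b1.vz   b2.x    b2.z    b2.vx   b2.vz 
     38  0.1863   +0.000  +0.021  -0.001  +0.000   +0.079  +0.053  +0.013  +0.011
     76  0.3725   +0.000  +0.021  -0.001  +0.000   +0.080  +0.053  +0.001  -0.001
    114  0.5588   +0.000  +0.021  -0.001  +0.000   +0.080  +0.053  +0.001  -0.001


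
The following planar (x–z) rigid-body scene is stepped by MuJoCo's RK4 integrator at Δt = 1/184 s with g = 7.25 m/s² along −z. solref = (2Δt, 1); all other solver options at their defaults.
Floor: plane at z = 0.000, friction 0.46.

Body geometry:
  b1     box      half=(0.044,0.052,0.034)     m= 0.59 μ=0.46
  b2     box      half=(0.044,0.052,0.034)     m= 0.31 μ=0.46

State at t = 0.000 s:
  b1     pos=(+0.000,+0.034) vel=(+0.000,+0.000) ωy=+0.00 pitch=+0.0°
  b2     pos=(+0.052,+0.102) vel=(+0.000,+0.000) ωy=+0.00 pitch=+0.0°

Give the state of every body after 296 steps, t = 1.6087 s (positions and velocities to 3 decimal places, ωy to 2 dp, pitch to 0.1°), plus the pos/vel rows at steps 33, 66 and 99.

State at t = 1.6087 s:
  b1     pos=(+0.000,+0.034) vel=(+0.000,+0.000) ωy=+0.00 pitch=+0.0°
  b2     pos=(+0.093,+0.044) vel=(+0.000,+0.000) ωy=+0.00 pitch=+90.0°

Key-timestep trajectory:
   step    t(s)  b1.x    b1.z    b1.vx   b1.vz   b2.x    b2.z    b2.vx   b2.vz 
     33  0.1793   +0.000  +0.034  +0.000  +0.000   +0.069  +0.093  +0.195  -0.193
     66  0.3587   +0.000  +0.034  +0.000  +0.000   +0.108  +0.051  +0.120  +0.055
     99  0.5380   +0.000  +0.034  +0.000  +0.000   +0.103  +0.049  -0.184  -0.094


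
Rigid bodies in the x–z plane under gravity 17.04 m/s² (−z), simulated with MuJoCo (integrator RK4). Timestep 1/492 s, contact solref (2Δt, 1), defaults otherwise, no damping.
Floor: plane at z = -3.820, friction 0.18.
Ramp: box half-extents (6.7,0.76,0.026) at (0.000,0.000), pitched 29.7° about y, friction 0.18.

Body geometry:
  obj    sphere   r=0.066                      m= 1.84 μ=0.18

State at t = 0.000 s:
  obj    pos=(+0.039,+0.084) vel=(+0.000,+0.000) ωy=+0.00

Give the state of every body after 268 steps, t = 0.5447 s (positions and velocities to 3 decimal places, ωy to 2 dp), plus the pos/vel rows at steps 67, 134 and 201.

State at t = 0.5447 s:
  obj    pos=(+0.816,-0.360) vel=(+2.854,-1.628) ωy=+49.76

Key-timestep trajectory:
   step    t(s)  obj.x    obj.z    obj.vx   obj.vz 
     67  0.1362   +0.088  +0.056  +0.714  -0.407
    134  0.2724   +0.233  -0.027  +1.427  -0.814
    201  0.4085   +0.476  -0.166  +2.140  -1.221


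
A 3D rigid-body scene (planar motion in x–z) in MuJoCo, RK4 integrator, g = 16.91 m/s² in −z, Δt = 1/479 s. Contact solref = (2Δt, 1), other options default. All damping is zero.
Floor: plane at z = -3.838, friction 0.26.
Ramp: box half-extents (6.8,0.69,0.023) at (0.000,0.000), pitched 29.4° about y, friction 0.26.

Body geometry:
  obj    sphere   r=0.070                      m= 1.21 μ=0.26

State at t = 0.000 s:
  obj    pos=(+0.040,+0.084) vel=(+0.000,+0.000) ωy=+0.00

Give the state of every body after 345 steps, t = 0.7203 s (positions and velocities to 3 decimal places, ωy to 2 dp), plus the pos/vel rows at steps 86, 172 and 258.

State at t = 0.7203 s:
  obj    pos=(+1.380,-0.671) vel=(+3.721,-2.097) ωy=+61.00

Key-timestep trajectory:
   step    t(s)  obj.x    obj.z    obj.vx   obj.vz 
     86  0.1795   +0.123  +0.037  +0.928  -0.523
    172  0.3591   +0.373  -0.104  +1.855  -1.045
    258  0.5386   +0.790  -0.338  +2.783  -1.568


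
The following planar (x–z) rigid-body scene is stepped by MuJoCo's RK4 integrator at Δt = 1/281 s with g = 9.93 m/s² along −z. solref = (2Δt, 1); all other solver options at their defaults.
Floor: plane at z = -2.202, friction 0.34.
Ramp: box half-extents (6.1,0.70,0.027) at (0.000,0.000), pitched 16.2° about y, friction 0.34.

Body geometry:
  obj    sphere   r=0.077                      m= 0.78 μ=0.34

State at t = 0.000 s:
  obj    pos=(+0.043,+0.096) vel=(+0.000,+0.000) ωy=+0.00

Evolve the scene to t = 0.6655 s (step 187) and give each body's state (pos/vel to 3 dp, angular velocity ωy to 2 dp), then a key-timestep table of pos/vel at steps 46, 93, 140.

State at t = 0.6655 s:
  obj    pos=(+0.464,-0.026) vel=(+1.265,-0.367) ωy=+17.10

Key-timestep trajectory:
   step    t(s)  obj.x    obj.z    obj.vx   obj.vz 
     46  0.1637   +0.068  +0.088  +0.311  -0.090
     93  0.3310   +0.147  +0.066  +0.629  -0.183
    140  0.4982   +0.279  +0.027  +0.947  -0.275


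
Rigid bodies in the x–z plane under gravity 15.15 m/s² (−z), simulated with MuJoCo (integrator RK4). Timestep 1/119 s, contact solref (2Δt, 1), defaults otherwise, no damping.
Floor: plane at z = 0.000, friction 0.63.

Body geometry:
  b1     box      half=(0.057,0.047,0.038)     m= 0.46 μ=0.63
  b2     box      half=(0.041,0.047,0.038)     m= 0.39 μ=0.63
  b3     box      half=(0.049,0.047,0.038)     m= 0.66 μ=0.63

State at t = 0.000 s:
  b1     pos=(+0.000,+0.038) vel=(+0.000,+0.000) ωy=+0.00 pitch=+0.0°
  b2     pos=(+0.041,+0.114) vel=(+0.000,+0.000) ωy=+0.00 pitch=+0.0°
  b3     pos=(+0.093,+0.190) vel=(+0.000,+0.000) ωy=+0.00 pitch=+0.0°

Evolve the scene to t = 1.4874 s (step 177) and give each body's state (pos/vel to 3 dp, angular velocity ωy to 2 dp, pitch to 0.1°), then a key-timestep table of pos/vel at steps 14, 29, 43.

State at t = 1.4874 s:
  b1     pos=(+0.000,+0.038) vel=(+0.000,+0.000) ωy=+0.00 pitch=+0.0°
  b2     pos=(+0.041,+0.114) vel=(+0.000,+0.000) ωy=+0.00 pitch=+0.0°
  b3     pos=(+0.153,+0.049) vel=(+0.000,+0.000) ωy=+0.00 pitch=+90.0°

Key-timestep trajectory:
   step    t(s)  b1.x    b1.z    b1.vx   b1.vz   b2.x    b2.z    b2.vx   b2.vz   b3.x    b3.z    b3.vx   b3.vz 
     14  0.1176   +0.000  +0.038  -0.001  +0.001   +0.045  +0.115  +0.050  +0.018   +0.113  +0.180  +0.351  -0.225
     29  0.2437   +0.000  +0.038  +0.001  +0.000   +0.043  +0.115  -0.154  -0.055   +0.165  +0.061  +0.423  -1.870
     43  0.3613   +0.000  +0.038  +0.000  +0.000   +0.041  +0.114  +0.001  +0.001   +0.152  +0.049  +0.105  -0.053


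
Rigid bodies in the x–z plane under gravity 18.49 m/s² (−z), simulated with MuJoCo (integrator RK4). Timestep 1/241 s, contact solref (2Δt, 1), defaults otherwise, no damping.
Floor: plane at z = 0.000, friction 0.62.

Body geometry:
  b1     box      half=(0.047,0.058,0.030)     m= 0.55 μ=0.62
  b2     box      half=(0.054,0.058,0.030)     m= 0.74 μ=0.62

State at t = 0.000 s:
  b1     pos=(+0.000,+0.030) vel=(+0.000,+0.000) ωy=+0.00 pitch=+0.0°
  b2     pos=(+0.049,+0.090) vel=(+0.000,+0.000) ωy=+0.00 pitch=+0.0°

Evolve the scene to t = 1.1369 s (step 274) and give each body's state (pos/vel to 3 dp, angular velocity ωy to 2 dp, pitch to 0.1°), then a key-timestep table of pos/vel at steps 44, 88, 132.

State at t = 1.1369 s:
  b1     pos=(+0.000,+0.030) vel=(+0.000,+0.000) ωy=+0.00 pitch=+0.0°
  b2     pos=(+0.184,+0.030) vel=(+0.000,+0.000) ωy=+0.00 pitch=+180.0°

Key-timestep trajectory:
   step    t(s)  b1.x    b1.z    b1.vx   b1.vz   b2.x    b2.z    b2.vx   b2.vz 
     44  0.1826   +0.000  +0.030  -0.001  +0.000   +0.064  +0.084  +0.241  -0.166
     88  0.3651   +0.000  +0.030  +0.000  +0.000   +0.122  +0.061  +0.127  +0.014
    132  0.5477   +0.000  +0.030  +0.000  +0.000   +0.143  +0.060  +0.221  -0.049


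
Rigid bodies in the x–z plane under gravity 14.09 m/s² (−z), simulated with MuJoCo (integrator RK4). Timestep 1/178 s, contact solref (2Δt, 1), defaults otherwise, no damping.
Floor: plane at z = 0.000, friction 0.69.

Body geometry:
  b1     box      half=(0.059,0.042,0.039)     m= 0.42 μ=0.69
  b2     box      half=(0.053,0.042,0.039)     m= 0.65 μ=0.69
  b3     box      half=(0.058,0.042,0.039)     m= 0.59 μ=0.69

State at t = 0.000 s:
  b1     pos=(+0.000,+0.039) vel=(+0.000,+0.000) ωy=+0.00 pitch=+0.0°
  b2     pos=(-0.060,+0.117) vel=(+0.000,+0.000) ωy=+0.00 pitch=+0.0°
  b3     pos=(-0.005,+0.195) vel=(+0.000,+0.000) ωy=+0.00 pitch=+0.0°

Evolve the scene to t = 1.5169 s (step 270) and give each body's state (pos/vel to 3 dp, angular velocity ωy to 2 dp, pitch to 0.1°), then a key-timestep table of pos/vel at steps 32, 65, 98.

State at t = 1.5169 s:
  b1     pos=(+0.000,+0.039) vel=(+0.000,+0.000) ωy=+0.00 pitch=+0.0°
  b2     pos=(-0.109,+0.053) vel=(+0.000,+0.000) ωy=+0.00 pitch=-90.0°
  b3     pos=(+0.135,+0.039) vel=(+0.000,+0.000) ωy=+0.00 pitch=+180.0°

Key-timestep trajectory:
   step    t(s)  b1.x    b1.z    b1.vx   b1.vz   b2.x    b2.z    b2.vx   b2.vz   b3.x    b3.z    b3.vx   b3.vz 
     32  0.1798   +0.000  +0.039  -0.001  +0.000   -0.060  +0.117  -0.001  +0.000   +0.004  +0.193  +0.136  -0.039
     65  0.3652   +0.000  +0.039  -0.001  +0.002   -0.061  +0.117  -0.028  -0.001   +0.063  +0.136  +0.533  +0.043
     98  0.5506   +0.000  +0.039  +0.001  +0.000   -0.084  +0.108  -0.284  -0.227   +0.135  +0.038  +0.006  +0.084


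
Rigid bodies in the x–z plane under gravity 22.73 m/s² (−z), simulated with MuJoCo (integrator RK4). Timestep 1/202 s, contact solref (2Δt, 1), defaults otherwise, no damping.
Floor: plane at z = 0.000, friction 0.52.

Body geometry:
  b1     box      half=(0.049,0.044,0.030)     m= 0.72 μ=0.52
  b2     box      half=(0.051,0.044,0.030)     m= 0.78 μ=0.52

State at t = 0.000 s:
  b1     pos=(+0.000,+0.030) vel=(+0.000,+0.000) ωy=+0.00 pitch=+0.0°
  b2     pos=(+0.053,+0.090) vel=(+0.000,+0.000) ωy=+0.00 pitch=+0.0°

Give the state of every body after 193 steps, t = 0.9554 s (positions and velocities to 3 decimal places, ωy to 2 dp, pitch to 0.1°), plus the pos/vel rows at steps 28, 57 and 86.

State at t = 0.9554 s:
  b1     pos=(+0.000,+0.030) vel=(+0.000,+0.000) ωy=+0.00 pitch=+0.0°
  b2     pos=(+0.185,+0.030) vel=(+0.000,+0.000) ωy=+0.00 pitch=+180.0°

Key-timestep trajectory:
   step    t(s)  b1.x    b1.z    b1.vx   b1.vz   b2.x    b2.z    b2.vx   b2.vz 
     28  0.1386   +0.000  +0.030  +0.000  +0.000   +0.071  +0.081  +0.311  -0.338
     57  0.2822   +0.000  +0.030  +0.000  +0.000   +0.125  +0.059  +0.178  +0.022
     86  0.4257   +0.000  +0.030  +0.000  +0.000   +0.157  +0.053  +0.441  -0.218


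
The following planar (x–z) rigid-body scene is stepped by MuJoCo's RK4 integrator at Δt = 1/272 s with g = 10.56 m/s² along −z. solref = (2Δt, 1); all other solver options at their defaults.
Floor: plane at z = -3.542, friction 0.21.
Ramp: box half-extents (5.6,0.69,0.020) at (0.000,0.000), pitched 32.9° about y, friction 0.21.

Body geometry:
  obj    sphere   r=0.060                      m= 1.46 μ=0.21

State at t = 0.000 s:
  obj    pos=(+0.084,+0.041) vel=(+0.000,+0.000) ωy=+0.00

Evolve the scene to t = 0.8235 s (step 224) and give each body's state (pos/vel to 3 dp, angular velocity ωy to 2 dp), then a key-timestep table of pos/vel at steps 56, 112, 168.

State at t = 0.8235 s:
  obj    pos=(+1.251,-0.714) vel=(+2.833,-1.833) ωy=+56.22

Key-timestep trajectory:
   step    t(s)  obj.x    obj.z    obj.vx   obj.vz 
     56  0.2059   +0.157  -0.006  +0.709  -0.458
    112  0.4118   +0.376  -0.148  +1.417  -0.917
    168  0.6176   +0.740  -0.384  +2.125  -1.375


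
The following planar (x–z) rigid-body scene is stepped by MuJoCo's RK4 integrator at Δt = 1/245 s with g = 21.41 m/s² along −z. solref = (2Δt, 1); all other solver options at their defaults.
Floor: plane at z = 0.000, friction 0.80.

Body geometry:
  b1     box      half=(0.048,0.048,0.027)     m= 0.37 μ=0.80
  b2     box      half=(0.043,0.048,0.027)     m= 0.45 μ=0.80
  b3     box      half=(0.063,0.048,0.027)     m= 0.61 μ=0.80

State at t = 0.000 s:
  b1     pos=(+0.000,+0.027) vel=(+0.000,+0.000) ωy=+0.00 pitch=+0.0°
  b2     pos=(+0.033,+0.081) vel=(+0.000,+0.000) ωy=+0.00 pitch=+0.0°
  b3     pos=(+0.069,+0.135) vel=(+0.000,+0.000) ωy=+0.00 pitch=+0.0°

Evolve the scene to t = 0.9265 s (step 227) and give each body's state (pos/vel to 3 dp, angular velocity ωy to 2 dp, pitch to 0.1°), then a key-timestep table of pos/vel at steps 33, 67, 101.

State at t = 0.9265 s:
  b1     pos=(+0.000,+0.027) vel=(+0.000,+0.000) ωy=+0.00 pitch=+0.0°
  b2     pos=(+0.080,+0.043) vel=(+0.000,+0.000) ωy=+0.00 pitch=+90.0°
  b3     pos=(+0.260,+0.027) vel=(+0.000,+0.000) ωy=+0.00 pitch=+180.0°

Key-timestep trajectory:
   step    t(s)  b1.x    b1.z    b1.vx   b1.vz   b2.x    b2.z    b2.vx   b2.vz   b3.x    b3.z    b3.vx   b3.vz 
     33  0.1347   +0.000  +0.027  -0.001  +0.000   +0.041  +0.084  +0.161  +0.036   +0.092  +0.125  +0.393  -0.269
     67  0.2735   +0.000  +0.027  +0.000  +0.000   +0.082  +0.042  -0.121  +0.084   +0.168  +0.062  +0.600  -0.179
    101  0.4122   +0.000  +0.027  +0.000  +0.000   +0.080  +0.043  +0.000  +0.000   +0.222  +0.062  +0.514  -0.219


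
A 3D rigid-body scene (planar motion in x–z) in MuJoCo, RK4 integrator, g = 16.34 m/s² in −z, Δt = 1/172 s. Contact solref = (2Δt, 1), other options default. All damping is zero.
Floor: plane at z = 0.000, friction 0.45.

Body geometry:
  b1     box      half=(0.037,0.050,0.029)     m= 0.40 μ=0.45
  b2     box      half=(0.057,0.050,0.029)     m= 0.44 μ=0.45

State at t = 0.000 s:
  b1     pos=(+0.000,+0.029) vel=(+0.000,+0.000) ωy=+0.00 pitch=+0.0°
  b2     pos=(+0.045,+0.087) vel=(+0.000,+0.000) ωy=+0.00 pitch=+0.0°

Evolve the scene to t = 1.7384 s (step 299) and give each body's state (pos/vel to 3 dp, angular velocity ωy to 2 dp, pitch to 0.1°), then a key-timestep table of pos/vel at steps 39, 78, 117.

State at t = 1.7384 s:
  b1     pos=(+0.000,+0.029) vel=(+0.000,+0.000) ωy=+0.00 pitch=+0.0°
  b2     pos=(+0.101,+0.057) vel=(+0.000,+0.000) ωy=+0.00 pitch=+90.0°

Key-timestep trajectory:
   step    t(s)  b1.x    b1.z    b1.vx   b1.vz   b2.x    b2.z    b2.vx   b2.vz 
     39  0.2267   +0.000  +0.029  +0.000  +0.000   +0.096  +0.059  +0.474  -0.184
     78  0.4535   +0.000  +0.029  +0.000  +0.000   +0.123  +0.064  -0.059  -0.007
    117  0.6802   +0.000  +0.029  +0.000  +0.000   +0.100  +0.057  +0.218  -0.109


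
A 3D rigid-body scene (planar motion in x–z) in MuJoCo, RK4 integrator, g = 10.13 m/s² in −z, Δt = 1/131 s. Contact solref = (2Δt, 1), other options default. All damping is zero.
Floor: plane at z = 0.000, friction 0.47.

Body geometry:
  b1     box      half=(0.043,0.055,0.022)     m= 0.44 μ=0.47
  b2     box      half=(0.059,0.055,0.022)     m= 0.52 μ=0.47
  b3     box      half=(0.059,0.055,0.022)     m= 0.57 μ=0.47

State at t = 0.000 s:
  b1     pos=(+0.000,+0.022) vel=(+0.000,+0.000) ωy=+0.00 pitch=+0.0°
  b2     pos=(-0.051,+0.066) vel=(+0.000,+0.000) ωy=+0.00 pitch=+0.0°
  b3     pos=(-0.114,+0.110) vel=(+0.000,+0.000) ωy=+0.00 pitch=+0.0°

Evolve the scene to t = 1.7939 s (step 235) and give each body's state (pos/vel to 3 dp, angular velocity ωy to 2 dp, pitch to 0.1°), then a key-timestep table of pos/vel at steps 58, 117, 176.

State at t = 1.7939 s:
  b1     pos=(+0.002,+0.022) vel=(+0.001,+0.000) ωy=+0.00 pitch=+0.0°
  b2     pos=(-0.063,+0.055) vel=(+0.000,-0.001) ωy=+0.02 pitch=-39.7°
  b3     pos=(-0.133,+0.054) vel=(+0.000,+0.000) ωy=+0.01 pitch=-39.2°

Key-timestep trajectory:
   step    t(s)  b1.x    b1.z    b1.vx   b1.vz   b2.x    b2.z    b2.vx   b2.vz   b3.x    b3.z    b3.vx   b3.vz 
     58  0.4427   +0.001  +0.022  +0.001  +0.000   -0.063  +0.056  +0.000  -0.001   -0.132  +0.055  +0.000  +0.000
    117  0.8931   +0.001  +0.022  +0.001  +0.000   -0.063  +0.055  +0.000  -0.001   -0.133  +0.055  +0.000  +0.000
    176  1.3435   +0.002  +0.022  +0.001  +0.000   -0.063  +0.055  +0.000  -0.001   -0.133  +0.054  +0.000  +0.000


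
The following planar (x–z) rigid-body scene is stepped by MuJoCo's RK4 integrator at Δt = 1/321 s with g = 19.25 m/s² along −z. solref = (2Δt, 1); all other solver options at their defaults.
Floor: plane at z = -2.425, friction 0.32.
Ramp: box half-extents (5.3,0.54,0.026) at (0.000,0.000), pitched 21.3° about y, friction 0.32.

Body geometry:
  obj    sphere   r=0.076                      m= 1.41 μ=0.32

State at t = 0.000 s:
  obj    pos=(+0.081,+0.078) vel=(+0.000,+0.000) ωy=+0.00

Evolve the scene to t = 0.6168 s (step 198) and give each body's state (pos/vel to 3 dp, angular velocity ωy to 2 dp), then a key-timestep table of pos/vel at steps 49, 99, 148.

State at t = 0.6168 s:
  obj    pos=(+0.966,-0.267) vel=(+2.871,-1.119) ωy=+40.53

Key-timestep trajectory:
   step    t(s)  obj.x    obj.z    obj.vx   obj.vz 
     49  0.1526   +0.135  +0.057  +0.711  -0.277
     99  0.3084   +0.302  -0.008  +1.435  -0.560
    148  0.4611   +0.576  -0.115  +2.146  -0.837


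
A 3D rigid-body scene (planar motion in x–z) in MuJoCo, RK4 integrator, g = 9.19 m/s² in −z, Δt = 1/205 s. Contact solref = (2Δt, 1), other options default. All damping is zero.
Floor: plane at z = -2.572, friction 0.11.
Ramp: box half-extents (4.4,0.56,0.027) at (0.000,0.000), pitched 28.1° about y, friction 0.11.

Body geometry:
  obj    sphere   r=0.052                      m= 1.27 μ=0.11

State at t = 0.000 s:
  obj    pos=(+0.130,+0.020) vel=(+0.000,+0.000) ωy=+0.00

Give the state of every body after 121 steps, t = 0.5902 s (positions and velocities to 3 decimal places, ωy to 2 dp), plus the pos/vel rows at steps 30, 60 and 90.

State at t = 0.5902 s:
  obj    pos=(+0.658,-0.262) vel=(+1.782,-0.974) ωy=+25.19

Key-timestep trajectory:
   step    t(s)  obj.x    obj.z    obj.vx   obj.vz 
     30  0.1463   +0.162  +0.003  +0.444  -0.236
     60  0.2927   +0.260  -0.049  +0.887  -0.475
     90  0.4390   +0.422  -0.136  +1.323  -0.732


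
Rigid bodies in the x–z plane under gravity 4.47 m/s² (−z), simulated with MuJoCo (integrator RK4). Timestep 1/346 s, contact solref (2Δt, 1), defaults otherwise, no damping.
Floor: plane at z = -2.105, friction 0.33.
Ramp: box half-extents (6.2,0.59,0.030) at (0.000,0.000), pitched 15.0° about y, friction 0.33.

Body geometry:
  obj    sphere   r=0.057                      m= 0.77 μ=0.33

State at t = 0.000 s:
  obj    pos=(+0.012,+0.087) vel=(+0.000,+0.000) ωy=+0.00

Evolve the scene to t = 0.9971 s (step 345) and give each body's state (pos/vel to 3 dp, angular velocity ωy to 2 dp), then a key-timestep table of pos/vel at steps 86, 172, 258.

State at t = 0.9971 s:
  obj    pos=(+0.409,-0.019) vel=(+0.796,-0.213) ωy=+14.45

Key-timestep trajectory:
   step    t(s)  obj.x    obj.z    obj.vx   obj.vz 
     86  0.2486   +0.037  +0.080  +0.198  -0.053
    172  0.4971   +0.111  +0.060  +0.397  -0.106
    258  0.7457   +0.234  +0.027  +0.595  -0.159


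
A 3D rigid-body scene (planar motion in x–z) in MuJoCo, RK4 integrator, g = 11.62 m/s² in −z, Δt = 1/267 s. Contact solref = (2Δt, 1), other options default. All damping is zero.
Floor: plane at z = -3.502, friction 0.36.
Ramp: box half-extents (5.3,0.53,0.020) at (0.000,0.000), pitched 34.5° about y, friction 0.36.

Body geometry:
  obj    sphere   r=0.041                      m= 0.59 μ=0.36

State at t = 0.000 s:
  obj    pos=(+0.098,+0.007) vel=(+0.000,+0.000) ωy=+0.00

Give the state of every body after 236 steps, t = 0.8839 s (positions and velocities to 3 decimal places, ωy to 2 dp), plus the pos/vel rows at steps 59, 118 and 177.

State at t = 0.8839 s:
  obj    pos=(+1.611,-1.034) vel=(+3.425,-2.354) ωy=+101.33

Key-timestep trajectory:
   step    t(s)  obj.x    obj.z    obj.vx   obj.vz 
     59  0.2210   +0.193  -0.058  +0.856  -0.588
    118  0.4419   +0.476  -0.253  +1.712  -1.177
    177  0.6629   +0.949  -0.578  +2.568  -1.765


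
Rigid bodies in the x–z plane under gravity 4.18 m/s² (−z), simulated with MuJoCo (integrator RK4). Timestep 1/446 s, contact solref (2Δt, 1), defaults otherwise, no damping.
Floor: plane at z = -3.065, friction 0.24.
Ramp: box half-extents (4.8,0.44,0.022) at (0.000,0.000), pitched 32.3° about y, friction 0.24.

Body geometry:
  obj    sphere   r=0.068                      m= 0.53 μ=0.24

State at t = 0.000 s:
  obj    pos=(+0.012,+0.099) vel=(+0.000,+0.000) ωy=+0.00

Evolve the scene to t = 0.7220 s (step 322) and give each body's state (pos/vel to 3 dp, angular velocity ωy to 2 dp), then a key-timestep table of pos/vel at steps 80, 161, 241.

State at t = 0.7220 s:
  obj    pos=(+0.363,-0.123) vel=(+0.974,-0.616) ωy=+16.94

Key-timestep trajectory:
   step    t(s)  obj.x    obj.z    obj.vx   obj.vz 
     80  0.1794   +0.034  +0.085  +0.242  -0.153
    161  0.3610   +0.100  +0.043  +0.487  -0.308
    241  0.5404   +0.209  -0.026  +0.729  -0.461


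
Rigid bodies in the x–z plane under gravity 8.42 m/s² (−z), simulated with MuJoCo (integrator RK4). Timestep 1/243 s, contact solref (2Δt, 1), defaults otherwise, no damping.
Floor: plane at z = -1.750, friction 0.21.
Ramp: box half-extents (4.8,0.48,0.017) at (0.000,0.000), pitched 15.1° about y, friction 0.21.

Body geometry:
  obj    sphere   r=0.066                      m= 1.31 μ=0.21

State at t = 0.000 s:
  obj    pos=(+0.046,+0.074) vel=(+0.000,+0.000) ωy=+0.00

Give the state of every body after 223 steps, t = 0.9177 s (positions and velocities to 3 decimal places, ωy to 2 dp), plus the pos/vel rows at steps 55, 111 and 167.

State at t = 0.9177 s:
  obj    pos=(+0.683,-0.098) vel=(+1.388,-0.375) ωy=+21.78

Key-timestep trajectory:
   step    t(s)  obj.x    obj.z    obj.vx   obj.vz 
     55  0.2263   +0.085  +0.063  +0.342  -0.092
    111  0.4568   +0.204  +0.031  +0.691  -0.186
    167  0.6872   +0.403  -0.023  +1.040  -0.281


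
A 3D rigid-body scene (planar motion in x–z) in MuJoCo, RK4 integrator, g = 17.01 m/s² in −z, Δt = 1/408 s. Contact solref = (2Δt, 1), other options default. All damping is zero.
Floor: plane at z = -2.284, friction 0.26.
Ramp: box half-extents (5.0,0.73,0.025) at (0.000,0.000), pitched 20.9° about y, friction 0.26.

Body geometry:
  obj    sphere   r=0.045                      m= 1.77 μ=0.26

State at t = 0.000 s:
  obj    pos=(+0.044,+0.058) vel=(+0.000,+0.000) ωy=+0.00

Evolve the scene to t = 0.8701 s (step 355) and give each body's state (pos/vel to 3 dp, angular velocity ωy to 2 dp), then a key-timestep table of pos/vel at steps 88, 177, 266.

State at t = 0.8701 s:
  obj    pos=(+1.577,-0.527) vel=(+3.523,-1.345) ωy=+83.80

Key-timestep trajectory:
   step    t(s)  obj.x    obj.z    obj.vx   obj.vz 
     88  0.2157   +0.138  +0.022  +0.873  -0.334
    177  0.4338   +0.425  -0.087  +1.757  -0.671
    266  0.6520   +0.905  -0.271  +2.640  -1.008


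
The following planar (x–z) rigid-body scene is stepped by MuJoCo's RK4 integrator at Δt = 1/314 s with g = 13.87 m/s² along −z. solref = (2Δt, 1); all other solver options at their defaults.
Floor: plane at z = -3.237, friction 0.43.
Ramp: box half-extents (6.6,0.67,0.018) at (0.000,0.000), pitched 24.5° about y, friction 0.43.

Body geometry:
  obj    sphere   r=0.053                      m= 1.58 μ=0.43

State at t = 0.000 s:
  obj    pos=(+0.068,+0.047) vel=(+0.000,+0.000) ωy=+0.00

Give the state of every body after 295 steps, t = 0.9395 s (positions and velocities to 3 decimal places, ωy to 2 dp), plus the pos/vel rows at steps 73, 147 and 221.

State at t = 0.9395 s:
  obj    pos=(+1.718,-0.705) vel=(+3.512,-1.601) ωy=+72.82

Key-timestep trajectory:
   step    t(s)  obj.x    obj.z    obj.vx   obj.vz 
     73  0.2325   +0.169  +0.001  +0.869  -0.396
    147  0.4682   +0.478  -0.140  +1.750  -0.798
    221  0.7038   +0.994  -0.375  +2.631  -1.199


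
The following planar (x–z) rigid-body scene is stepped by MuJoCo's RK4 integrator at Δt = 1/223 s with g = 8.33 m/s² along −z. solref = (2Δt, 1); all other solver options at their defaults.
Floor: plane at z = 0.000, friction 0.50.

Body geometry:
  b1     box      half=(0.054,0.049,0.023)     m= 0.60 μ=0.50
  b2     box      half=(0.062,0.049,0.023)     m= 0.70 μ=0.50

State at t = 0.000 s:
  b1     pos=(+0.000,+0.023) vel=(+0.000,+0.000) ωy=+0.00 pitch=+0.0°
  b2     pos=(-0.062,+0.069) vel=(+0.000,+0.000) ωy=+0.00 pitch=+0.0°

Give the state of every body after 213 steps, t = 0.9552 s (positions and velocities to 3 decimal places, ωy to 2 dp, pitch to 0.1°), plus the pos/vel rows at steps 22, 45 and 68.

State at t = 0.9552 s:
  b1     pos=(+0.000,+0.023) vel=(+0.000,+0.000) ωy=+0.00 pitch=+0.0°
  b2     pos=(-0.075,+0.058) vel=(+0.000,+0.000) ωy=+0.01 pitch=-40.6°

Key-timestep trajectory:
   step    t(s)  b1.x    b1.z    b1.vx   b1.vz   b2.x    b2.z    b2.vx   b2.vz 
     22  0.0987   +0.000  +0.023  +0.000  +0.000   -0.066  +0.067  -0.079  -0.046
     45  0.2018   +0.000  +0.023  +0.000  +0.000   -0.077  +0.058  -0.088  +0.095
     68  0.3049   +0.000  +0.023  +0.000  +0.000   -0.075  +0.058  +0.141  -0.073


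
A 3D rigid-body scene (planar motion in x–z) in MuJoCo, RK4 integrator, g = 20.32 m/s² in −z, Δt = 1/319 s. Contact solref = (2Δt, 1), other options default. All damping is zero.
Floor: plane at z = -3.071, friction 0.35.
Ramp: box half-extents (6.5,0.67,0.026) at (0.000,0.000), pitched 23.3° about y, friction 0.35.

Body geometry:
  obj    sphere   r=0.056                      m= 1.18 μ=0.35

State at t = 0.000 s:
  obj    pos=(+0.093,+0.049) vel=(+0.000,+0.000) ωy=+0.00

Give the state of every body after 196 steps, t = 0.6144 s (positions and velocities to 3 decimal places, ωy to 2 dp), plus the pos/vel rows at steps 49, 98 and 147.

State at t = 0.6144 s:
  obj    pos=(+1.088,-0.379) vel=(+3.240,-1.395) ωy=+62.98

Key-timestep trajectory:
   step    t(s)  obj.x    obj.z    obj.vx   obj.vz 
     49  0.1536   +0.155  +0.022  +0.810  -0.349
     98  0.3072   +0.342  -0.058  +1.620  -0.698
    147  0.4608   +0.653  -0.192  +2.430  -1.046


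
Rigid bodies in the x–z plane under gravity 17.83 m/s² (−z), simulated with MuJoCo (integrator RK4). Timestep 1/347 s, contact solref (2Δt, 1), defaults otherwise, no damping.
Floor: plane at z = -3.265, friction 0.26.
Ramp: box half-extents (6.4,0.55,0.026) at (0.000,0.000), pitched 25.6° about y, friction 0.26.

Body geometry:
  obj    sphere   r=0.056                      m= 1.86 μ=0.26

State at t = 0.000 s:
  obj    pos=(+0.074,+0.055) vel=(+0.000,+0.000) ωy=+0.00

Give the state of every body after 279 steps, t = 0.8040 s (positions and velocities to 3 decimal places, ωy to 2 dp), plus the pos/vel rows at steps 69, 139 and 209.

State at t = 0.8040 s:
  obj    pos=(+1.678,-0.713) vel=(+3.990,-1.912) ωy=+79.00

Key-timestep trajectory:
   step    t(s)  obj.x    obj.z    obj.vx   obj.vz 
     69  0.1988   +0.172  +0.008  +0.987  -0.473
    139  0.4006   +0.472  -0.135  +1.988  -0.953
    209  0.6023   +0.974  -0.376  +2.989  -1.432


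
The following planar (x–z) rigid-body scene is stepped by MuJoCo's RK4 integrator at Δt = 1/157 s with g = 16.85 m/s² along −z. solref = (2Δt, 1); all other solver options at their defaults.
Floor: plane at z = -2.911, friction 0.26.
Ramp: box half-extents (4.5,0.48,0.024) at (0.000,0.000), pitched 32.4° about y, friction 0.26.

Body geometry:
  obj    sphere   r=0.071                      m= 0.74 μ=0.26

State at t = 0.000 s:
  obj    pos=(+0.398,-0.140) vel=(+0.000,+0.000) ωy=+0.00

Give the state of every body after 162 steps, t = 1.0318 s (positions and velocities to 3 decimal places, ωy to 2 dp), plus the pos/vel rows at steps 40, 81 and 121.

State at t = 1.0318 s:
  obj    pos=(+3.297,-1.980) vel=(+5.619,-3.566) ωy=+93.70

Key-timestep trajectory:
   step    t(s)  obj.x    obj.z    obj.vx   obj.vz 
     40  0.2548   +0.575  -0.252  +1.388  -0.881
     81  0.5159   +1.123  -0.600  +2.810  -1.783
    121  0.7707   +2.016  -1.167  +4.197  -2.664


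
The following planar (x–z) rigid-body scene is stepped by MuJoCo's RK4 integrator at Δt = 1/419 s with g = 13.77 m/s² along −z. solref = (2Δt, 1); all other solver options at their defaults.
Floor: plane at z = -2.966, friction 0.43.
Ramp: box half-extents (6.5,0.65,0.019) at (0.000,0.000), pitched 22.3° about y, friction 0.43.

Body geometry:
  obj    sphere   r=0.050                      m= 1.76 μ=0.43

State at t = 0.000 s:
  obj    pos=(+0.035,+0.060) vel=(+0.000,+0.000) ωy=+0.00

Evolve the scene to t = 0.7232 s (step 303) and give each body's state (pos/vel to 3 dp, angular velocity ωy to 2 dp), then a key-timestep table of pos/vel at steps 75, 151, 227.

State at t = 0.7232 s:
  obj    pos=(+0.938,-0.310) vel=(+2.497,-1.024) ωy=+53.97

Key-timestep trajectory:
   step    t(s)  obj.x    obj.z    obj.vx   obj.vz 
     75  0.1790   +0.090  +0.037  +0.618  -0.254
    151  0.3604   +0.259  -0.032  +1.245  -0.510
    227  0.5418   +0.542  -0.148  +1.871  -0.767


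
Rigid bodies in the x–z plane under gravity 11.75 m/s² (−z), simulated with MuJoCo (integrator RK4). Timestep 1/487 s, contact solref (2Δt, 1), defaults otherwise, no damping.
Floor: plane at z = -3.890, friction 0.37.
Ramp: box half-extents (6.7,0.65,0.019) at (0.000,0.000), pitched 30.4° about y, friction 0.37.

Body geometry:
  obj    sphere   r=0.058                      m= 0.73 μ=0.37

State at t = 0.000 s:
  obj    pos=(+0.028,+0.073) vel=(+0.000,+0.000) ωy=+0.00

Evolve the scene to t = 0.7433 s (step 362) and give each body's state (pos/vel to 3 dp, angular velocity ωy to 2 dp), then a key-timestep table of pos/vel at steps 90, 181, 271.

State at t = 0.7433 s:
  obj    pos=(+1.040,-0.521) vel=(+2.723,-1.598) ωy=+54.43

Key-timestep trajectory:
   step    t(s)  obj.x    obj.z    obj.vx   obj.vz 
     90  0.1848   +0.091  +0.036  +0.677  -0.397
    181  0.3717   +0.281  -0.076  +1.362  -0.799
    271  0.5565   +0.595  -0.260  +2.039  -1.196


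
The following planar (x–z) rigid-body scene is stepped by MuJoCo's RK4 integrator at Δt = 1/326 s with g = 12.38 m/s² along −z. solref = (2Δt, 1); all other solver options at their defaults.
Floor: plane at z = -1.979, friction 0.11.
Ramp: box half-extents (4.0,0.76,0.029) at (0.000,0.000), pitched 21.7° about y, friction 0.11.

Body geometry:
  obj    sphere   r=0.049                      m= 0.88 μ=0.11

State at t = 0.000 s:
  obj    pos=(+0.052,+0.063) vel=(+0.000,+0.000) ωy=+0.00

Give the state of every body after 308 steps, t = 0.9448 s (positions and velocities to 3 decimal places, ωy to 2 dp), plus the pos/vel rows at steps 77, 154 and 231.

State at t = 0.9448 s:
  obj    pos=(+1.427,-0.484) vel=(+2.911,-1.150) ωy=+60.95

Key-timestep trajectory:
   step    t(s)  obj.x    obj.z    obj.vx   obj.vz 
     77  0.2362   +0.138  +0.029  +0.728  -0.290
    154  0.4724   +0.396  -0.074  +1.452  -0.589
    231  0.7086   +0.826  -0.245  +2.180  -0.876


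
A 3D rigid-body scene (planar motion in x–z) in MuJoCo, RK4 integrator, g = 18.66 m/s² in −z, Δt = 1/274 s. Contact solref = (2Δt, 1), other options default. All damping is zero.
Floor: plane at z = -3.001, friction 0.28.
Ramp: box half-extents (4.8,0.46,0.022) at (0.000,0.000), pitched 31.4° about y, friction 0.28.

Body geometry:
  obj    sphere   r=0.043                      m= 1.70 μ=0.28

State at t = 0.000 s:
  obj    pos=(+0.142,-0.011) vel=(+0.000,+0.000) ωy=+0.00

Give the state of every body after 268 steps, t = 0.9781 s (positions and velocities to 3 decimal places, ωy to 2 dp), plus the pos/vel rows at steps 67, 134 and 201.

State at t = 0.9781 s:
  obj    pos=(+2.978,-1.741) vel=(+5.798,-3.539) ωy=+157.93

Key-timestep trajectory:
   step    t(s)  obj.x    obj.z    obj.vx   obj.vz 
     67  0.2445   +0.319  -0.119  +1.450  -0.885
    134  0.4891   +0.851  -0.443  +2.899  -1.770
    201  0.7336   +1.737  -0.984  +4.348  -2.654


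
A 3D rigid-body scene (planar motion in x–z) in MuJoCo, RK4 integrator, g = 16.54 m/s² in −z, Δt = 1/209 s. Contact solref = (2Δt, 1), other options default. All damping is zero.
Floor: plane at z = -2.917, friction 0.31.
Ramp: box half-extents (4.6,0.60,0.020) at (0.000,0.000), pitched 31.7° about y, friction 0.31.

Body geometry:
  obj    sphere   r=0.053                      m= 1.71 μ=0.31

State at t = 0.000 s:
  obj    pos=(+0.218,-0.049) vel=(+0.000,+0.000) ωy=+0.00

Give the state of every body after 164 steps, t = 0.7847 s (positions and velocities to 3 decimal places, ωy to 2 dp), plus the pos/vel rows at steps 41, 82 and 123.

State at t = 0.7847 s:
  obj    pos=(+1.844,-1.053) vel=(+4.145,-2.560) ωy=+91.89

Key-timestep trajectory:
   step    t(s)  obj.x    obj.z    obj.vx   obj.vz 
     41  0.1962   +0.320  -0.112  +1.037  -0.640
     82  0.3923   +0.625  -0.300  +2.073  -1.280
    123  0.5885   +1.133  -0.614  +3.109  -1.920


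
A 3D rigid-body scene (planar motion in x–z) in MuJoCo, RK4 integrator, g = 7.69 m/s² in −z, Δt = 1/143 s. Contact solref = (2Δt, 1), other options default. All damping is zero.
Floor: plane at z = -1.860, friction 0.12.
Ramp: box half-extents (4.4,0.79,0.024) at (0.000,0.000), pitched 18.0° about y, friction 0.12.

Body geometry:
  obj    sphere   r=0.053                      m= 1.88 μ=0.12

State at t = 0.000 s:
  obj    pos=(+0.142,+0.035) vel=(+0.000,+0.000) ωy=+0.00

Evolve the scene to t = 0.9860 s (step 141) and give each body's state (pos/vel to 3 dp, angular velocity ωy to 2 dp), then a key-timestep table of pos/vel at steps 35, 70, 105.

State at t = 0.9860 s:
  obj    pos=(+0.927,-0.220) vel=(+1.592,-0.517) ωy=+31.57

Key-timestep trajectory:
   step    t(s)  obj.x    obj.z    obj.vx   obj.vz 
     35  0.2448   +0.190  +0.019  +0.395  -0.128
     70  0.4895   +0.335  -0.028  +0.790  -0.257
    105  0.7343   +0.577  -0.107  +1.186  -0.385


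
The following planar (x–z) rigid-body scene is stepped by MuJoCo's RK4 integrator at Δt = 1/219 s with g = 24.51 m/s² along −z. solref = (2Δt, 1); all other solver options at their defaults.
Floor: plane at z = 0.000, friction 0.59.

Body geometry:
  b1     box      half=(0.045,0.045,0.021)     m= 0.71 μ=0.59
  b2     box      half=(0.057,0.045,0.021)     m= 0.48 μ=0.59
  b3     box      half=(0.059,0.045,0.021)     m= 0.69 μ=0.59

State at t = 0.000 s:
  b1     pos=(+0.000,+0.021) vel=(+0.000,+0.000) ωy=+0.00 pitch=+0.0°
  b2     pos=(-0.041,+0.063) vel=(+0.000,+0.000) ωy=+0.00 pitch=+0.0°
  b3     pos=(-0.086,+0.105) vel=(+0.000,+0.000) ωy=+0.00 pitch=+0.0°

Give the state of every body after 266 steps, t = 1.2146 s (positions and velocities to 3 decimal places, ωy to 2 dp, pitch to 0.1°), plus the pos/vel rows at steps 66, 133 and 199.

State at t = 1.2146 s:
  b1     pos=(+0.001,+0.021) vel=(+0.001,+0.000) ωy=+0.00 pitch=+0.0°
  b2     pos=(-0.061,+0.055) vel=(+0.000,-0.001) ωy=+0.04 pitch=-43.9°
  b3     pos=(-0.121,+0.056) vel=(+0.000,-0.001) ωy=+0.02 pitch=-43.6°

Key-timestep trajectory:
   step    t(s)  b1.x    b1.z    b1.vx   b1.vz   b2.x    b2.z    b2.vx   b2.vz   b3.x    b3.z    b3.vx   b3.vz 
     66  0.3014   +0.000  +0.021  +0.001  +0.000   -0.060  +0.056  -0.007  +0.000   -0.120  +0.056  +0.000  -0.001
    133  0.6073   +0.001  +0.021  +0.001  +0.000   -0.061  +0.055  +0.000  -0.001   -0.121  +0.056  +0.000  -0.001
    199  0.9087   +0.001  +0.021  +0.001  +0.000   -0.061  +0.055  +0.000  -0.001   -0.121  +0.056  +0.000  -0.001


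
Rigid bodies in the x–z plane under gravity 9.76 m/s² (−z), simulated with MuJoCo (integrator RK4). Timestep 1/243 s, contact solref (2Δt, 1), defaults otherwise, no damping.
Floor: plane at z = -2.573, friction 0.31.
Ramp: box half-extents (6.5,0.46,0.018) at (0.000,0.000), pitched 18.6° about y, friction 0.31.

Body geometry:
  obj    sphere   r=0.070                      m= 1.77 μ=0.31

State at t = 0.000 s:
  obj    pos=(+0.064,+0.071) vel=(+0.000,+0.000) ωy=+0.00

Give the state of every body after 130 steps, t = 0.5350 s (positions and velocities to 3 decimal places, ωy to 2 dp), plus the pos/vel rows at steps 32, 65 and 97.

State at t = 0.5350 s:
  obj    pos=(+0.366,-0.030) vel=(+1.128,-0.379) ωy=+16.99

Key-timestep trajectory:
   step    t(s)  obj.x    obj.z    obj.vx   obj.vz 
     32  0.1317   +0.082  +0.065  +0.278  -0.093
     65  0.2675   +0.140  +0.046  +0.564  -0.190
     97  0.3992   +0.232  +0.015  +0.841  -0.283


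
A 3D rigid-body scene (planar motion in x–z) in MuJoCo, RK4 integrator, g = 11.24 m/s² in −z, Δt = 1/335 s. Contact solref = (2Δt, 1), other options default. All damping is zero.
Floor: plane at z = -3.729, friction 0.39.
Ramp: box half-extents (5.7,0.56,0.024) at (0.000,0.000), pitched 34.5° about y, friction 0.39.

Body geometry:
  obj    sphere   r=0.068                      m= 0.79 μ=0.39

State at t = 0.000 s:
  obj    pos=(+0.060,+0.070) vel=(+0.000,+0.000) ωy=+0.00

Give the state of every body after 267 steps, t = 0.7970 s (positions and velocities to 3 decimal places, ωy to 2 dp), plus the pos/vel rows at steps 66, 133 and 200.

State at t = 0.7970 s:
  obj    pos=(+1.251,-0.748) vel=(+2.987,-2.053) ωy=+53.29

Key-timestep trajectory:
   step    t(s)  obj.x    obj.z    obj.vx   obj.vz 
     66  0.1970   +0.133  +0.020  +0.738  -0.508
    133  0.3970   +0.356  -0.133  +1.488  -1.023
    200  0.5970   +0.728  -0.389  +2.238  -1.538


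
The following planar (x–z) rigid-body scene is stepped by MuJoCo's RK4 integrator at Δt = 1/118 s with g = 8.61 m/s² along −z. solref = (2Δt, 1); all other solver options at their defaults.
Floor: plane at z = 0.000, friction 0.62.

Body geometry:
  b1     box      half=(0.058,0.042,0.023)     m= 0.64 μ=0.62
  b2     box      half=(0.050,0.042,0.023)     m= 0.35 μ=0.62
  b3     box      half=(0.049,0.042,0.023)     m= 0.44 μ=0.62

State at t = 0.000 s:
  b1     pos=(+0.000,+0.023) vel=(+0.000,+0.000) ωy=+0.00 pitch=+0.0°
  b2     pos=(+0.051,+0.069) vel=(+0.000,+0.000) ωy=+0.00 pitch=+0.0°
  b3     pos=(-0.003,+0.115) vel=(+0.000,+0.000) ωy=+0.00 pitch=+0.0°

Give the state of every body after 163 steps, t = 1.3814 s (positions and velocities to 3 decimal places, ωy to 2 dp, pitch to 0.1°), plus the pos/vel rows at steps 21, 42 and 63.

State at t = 1.3814 s:
  b1     pos=(+0.000,+0.023) vel=(+0.000,+0.000) ωy=+0.00 pitch=+0.0°
  b2     pos=(+0.051,+0.069) vel=(+0.000,+0.000) ωy=+0.00 pitch=+0.1°
  b3     pos=(-0.123,+0.023) vel=(+0.000,+0.000) ωy=+0.00 pitch=+180.0°

Key-timestep trajectory:
   step    t(s)  b1.x    b1.z    b1.vx   b1.vz   b2.x    b2.z    b2.vx   b2.vz   b3.x    b3.z    b3.vx   b3.vz 
     21  0.1780   +0.000  +0.023  +0.000  +0.000   +0.051  +0.069  +0.001  +0.000   -0.013  +0.110  -0.138  -0.100
     42  0.3559   +0.000  +0.023  +0.000  +0.000   +0.051  +0.069  -0.001  +0.000   -0.052  +0.095  -0.291  -0.027
     63  0.5339   +0.000  +0.023  +0.000  +0.000   +0.051  +0.069  +0.000  +0.000   -0.110  +0.053  -0.366  -0.799
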